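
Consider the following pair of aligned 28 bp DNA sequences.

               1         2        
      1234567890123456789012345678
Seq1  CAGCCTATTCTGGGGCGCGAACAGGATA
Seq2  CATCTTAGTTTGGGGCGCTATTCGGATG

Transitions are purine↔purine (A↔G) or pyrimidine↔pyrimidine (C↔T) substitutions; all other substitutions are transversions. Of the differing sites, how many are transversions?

Mismatches occur at site 3 (G/T, transversion), site 5 (C/T, transition), site 8 (T/G, transversion), site 10 (C/T, transition), site 19 (G/T, transversion), site 21 (A/T, transversion), site 22 (C/T, transition), site 23 (A/C, transversion), site 28 (A/G, transition).
Of the 9 differences, 4 transitions and 5 transversions, so the answer is 5.

5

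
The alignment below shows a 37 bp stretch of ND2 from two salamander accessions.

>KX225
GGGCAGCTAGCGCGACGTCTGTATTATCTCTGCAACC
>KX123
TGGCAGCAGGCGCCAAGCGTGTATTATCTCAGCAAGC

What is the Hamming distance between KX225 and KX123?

9

Mismatches occur at site 1 (G→T), site 8 (T→A), site 9 (A→G), site 14 (G→C), site 16 (C→A), site 18 (T→C), site 19 (C→G), site 31 (T→A), site 36 (C→G).
That gives 9 mismatches out of 37 aligned sites, so the Hamming distance is 9.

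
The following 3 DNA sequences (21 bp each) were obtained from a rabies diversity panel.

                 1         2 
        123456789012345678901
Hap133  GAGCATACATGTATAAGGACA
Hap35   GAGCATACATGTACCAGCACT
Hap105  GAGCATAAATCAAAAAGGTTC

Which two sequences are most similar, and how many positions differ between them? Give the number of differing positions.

4

Pairwise Hamming distances:
  Hap133 vs Hap35: 4
  Hap133 vs Hap105: 7
  Hap35 vs Hap105: 9
The smallest is 4, between Hap133 and Hap35.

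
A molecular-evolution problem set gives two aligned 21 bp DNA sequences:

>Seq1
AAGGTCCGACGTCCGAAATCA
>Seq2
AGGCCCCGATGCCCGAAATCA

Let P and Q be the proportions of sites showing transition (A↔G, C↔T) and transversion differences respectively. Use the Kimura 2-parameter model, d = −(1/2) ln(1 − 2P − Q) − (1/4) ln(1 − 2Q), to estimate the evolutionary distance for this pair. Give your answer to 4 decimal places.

0.3048

Differing sites — 2:A/G (Ti); 4:G/C (Tv); 5:T/C (Ti); 10:C/T (Ti); 12:T/C (Ti).
Of the 5 differences, 4 transitions and 1 transversion over 21 sites: P = 4/21 = 0.190476, Q = 1/21 = 0.047619.
d = −0.5·ln(0.571429) − 0.25·ln(0.904762) = −0.5·(-0.559615) − 0.25·(-0.100083) = 0.3048.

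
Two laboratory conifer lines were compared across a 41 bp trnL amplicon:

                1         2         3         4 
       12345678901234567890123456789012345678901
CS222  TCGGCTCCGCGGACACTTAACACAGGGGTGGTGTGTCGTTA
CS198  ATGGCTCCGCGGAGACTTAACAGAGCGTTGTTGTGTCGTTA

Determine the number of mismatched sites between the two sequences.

Differing sites — 1:T/A; 2:C/T; 14:C/G; 23:C/G; 26:G/C; 28:G/T; 31:G/T.
That gives 7 mismatches out of 41 aligned sites, so the Hamming distance is 7.

7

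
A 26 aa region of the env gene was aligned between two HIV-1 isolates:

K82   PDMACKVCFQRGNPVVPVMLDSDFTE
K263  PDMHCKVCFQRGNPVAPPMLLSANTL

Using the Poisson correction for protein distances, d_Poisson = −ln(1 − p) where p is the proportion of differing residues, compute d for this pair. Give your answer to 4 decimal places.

0.3137

Mismatches occur at site 4 (A→H), site 16 (V→A), site 18 (V→P), site 21 (D→L), site 23 (D→A), site 24 (F→N), site 26 (E→L).
p = 7/26 = 0.269231.
d = −ln(1 − 0.269231) = −ln(0.730769) = 0.3137.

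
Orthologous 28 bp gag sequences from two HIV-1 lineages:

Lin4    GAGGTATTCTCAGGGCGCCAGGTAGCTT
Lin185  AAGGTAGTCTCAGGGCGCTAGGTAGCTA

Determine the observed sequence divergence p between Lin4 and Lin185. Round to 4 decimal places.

0.1429

Mismatches occur at site 1 (G→A), site 7 (T→G), site 19 (C→T), site 28 (T→A).
There are 4 differences over 28 sites, so p = 4/28 = 0.1429.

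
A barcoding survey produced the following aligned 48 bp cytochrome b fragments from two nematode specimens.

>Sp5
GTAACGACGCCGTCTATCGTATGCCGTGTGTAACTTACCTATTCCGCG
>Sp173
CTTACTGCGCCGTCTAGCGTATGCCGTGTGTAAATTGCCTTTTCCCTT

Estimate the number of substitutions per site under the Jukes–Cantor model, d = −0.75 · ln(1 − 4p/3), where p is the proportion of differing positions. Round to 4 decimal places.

0.2735

The sequences differ at positions 1 (G/C), 3 (A/T), 6 (G/T), 7 (A/G), 17 (T/G), 34 (C/A), 37 (A/G), 41 (A/T), 46 (G/C), 47 (C/T), 48 (G/T).
p = 11/48 = 0.229167.
d = −0.75 · ln(1 − (4/3)·0.229167) = −0.75 · ln(0.694444) = −0.75 · (-0.364644) = 0.2735.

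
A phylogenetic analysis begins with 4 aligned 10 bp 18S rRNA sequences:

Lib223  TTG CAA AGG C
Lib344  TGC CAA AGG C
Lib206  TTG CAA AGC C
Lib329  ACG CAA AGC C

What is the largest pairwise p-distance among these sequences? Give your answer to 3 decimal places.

0.400

Pairwise Hamming distances:
  Lib223 vs Lib344: 2
  Lib223 vs Lib206: 1
  Lib223 vs Lib329: 3
  Lib344 vs Lib206: 3
  Lib344 vs Lib329: 4
  Lib206 vs Lib329: 2
The largest is 4 mismatches, between Lib344 and Lib329; p = 4/10 = 0.400.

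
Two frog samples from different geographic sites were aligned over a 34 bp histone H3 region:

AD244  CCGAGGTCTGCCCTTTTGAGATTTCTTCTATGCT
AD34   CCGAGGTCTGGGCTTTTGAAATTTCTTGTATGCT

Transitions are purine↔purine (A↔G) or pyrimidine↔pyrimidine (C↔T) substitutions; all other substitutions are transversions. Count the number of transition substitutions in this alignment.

Differing sites — 11:C/G (Tv); 12:C/G (Tv); 20:G/A (Ti); 28:C/G (Tv).
Of the 4 differences, 1 transition and 3 transversions, so the answer is 1.

1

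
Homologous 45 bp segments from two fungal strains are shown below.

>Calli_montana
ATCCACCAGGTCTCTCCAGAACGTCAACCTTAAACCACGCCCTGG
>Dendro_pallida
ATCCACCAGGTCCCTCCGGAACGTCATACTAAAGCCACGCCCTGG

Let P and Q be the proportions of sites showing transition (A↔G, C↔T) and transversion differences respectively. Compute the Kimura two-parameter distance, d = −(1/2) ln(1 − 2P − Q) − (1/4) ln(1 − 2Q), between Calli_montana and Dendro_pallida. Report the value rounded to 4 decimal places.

The sequences differ at positions 13 (T/C, transition), 18 (A/G, transition), 27 (A/T, transversion), 28 (C/A, transversion), 31 (T/A, transversion), 34 (A/G, transition).
Of the 6 differences, 3 transitions and 3 transversions over 45 sites: P = 3/45 = 0.066667, Q = 3/45 = 0.066667.
d = −0.5·ln(0.799999) − 0.25·ln(0.866666) = −0.5·(-0.223145) − 0.25·(-0.143102) = 0.1473.

0.1473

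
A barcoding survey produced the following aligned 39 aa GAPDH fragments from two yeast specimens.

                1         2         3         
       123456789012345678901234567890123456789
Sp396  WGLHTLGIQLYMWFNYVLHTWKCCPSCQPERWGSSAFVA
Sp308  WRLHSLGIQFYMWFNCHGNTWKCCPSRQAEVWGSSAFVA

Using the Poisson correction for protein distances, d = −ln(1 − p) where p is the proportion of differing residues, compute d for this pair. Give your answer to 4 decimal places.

The sequences differ at positions 2 (G/R), 5 (T/S), 10 (L/F), 16 (Y/C), 17 (V/H), 18 (L/G), 19 (H/N), 27 (C/R), 29 (P/A), 31 (R/V).
p = 10/39 = 0.256410.
d = −ln(1 − 0.256410) = −ln(0.743590) = 0.2963.

0.2963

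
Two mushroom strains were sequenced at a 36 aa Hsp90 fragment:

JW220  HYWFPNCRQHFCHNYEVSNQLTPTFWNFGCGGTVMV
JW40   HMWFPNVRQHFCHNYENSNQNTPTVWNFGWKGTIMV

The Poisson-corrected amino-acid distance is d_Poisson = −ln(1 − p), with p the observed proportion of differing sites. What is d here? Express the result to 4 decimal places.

The sequences differ at positions 2 (Y/M), 7 (C/V), 17 (V/N), 21 (L/N), 25 (F/V), 30 (C/W), 31 (G/K), 34 (V/I).
p = 8/36 = 0.222222.
d = −ln(1 − 0.222222) = −ln(0.777778) = 0.2513.

0.2513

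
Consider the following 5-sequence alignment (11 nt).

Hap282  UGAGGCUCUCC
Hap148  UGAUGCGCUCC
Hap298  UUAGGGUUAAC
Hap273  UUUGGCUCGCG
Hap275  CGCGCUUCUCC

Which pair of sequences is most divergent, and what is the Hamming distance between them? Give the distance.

8

Pairwise Hamming distances:
  Hap282 vs Hap148: 2
  Hap282 vs Hap298: 5
  Hap282 vs Hap273: 4
  Hap282 vs Hap275: 4
  Hap148 vs Hap298: 7
  Hap148 vs Hap273: 6
  Hap148 vs Hap275: 6
  Hap298 vs Hap273: 6
  Hap298 vs Hap275: 8
  Hap273 vs Hap275: 7
The largest is 8, between Hap298 and Hap275.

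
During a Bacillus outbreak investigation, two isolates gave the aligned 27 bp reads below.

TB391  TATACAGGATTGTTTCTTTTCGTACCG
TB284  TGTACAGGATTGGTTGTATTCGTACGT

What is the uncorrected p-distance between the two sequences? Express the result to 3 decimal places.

Mismatches occur at site 2 (A→G), site 13 (T→G), site 16 (C→G), site 18 (T→A), site 26 (C→G), site 27 (G→T).
There are 6 differences over 27 sites, so p = 6/27 = 0.222.

0.222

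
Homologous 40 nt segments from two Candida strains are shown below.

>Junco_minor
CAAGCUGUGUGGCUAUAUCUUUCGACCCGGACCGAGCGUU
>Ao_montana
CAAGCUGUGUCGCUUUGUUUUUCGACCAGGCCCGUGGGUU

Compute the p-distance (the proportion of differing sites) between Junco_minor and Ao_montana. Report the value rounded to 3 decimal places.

0.200

Mismatches occur at site 11 (G↔C), site 15 (A↔U), site 17 (A↔G), site 19 (C↔U), site 28 (C↔A), site 31 (A↔C), site 35 (A↔U), site 37 (C↔G).
There are 8 differences over 40 sites, so p = 8/40 = 0.200.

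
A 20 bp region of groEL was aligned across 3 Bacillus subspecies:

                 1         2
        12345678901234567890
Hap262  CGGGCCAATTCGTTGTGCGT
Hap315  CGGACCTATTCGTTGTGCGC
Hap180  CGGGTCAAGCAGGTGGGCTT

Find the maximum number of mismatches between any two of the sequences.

Pairwise Hamming distances:
  Hap262 vs Hap315: 3
  Hap262 vs Hap180: 7
  Hap315 vs Hap180: 10
The largest is 10, between Hap315 and Hap180.

10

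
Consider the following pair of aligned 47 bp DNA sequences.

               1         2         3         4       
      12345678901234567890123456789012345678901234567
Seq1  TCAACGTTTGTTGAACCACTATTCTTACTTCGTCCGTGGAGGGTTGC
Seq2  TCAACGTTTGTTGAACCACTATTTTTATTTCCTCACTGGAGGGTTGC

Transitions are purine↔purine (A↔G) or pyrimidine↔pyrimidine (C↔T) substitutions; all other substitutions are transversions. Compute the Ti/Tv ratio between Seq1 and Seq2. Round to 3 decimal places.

Mismatches occur at site 24 (C→T, transition), site 28 (C→T, transition), site 32 (G→C, transversion), site 35 (C→A, transversion), site 36 (G→C, transversion).
Of the 5 differences, 2 transitions and 3 transversions, so Ti/Tv = 2/3 = 0.667.

0.667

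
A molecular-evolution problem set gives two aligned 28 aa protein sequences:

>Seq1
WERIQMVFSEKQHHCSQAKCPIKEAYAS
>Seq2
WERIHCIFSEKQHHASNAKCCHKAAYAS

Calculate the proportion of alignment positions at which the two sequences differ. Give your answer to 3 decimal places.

The sequences differ at positions 5 (Q/H), 6 (M/C), 7 (V/I), 15 (C/A), 17 (Q/N), 21 (P/C), 22 (I/H), 24 (E/A).
There are 8 differences over 28 sites, so p = 8/28 = 0.286.

0.286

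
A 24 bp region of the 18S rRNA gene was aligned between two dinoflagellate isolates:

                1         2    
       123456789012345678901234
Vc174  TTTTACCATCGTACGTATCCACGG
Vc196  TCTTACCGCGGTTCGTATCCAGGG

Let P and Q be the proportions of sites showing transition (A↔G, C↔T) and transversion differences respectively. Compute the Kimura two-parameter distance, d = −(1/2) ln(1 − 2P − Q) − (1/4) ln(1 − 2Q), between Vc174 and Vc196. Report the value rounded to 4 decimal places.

The sequences differ at positions 2 (T/C, transition), 8 (A/G, transition), 9 (T/C, transition), 10 (C/G, transversion), 13 (A/T, transversion), 22 (C/G, transversion).
Of the 6 differences, 3 transitions and 3 transversions over 24 sites: P = 3/24 = 0.125000, Q = 3/24 = 0.125000.
d = −0.5·ln(0.625000) − 0.25·ln(0.750000) = −0.5·(-0.470004) − 0.25·(-0.287682) = 0.3069.

0.3069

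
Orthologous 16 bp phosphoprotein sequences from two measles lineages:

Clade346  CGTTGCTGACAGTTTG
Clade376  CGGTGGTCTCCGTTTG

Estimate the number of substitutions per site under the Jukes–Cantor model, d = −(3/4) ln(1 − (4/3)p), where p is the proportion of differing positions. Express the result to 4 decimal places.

0.4042

Mismatches occur at site 3 (T→G), site 6 (C→G), site 8 (G→C), site 9 (A→T), site 11 (A→C).
p = 5/16 = 0.312500.
d = −0.75 · ln(1 − (4/3)·0.312500) = −0.75 · ln(0.583333) = −0.75 · (-0.538997) = 0.4042.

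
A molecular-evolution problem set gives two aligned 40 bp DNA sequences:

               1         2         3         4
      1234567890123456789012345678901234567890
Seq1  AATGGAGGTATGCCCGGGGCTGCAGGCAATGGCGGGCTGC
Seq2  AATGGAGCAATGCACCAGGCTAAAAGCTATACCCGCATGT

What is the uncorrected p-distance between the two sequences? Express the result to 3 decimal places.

Mismatches occur at site 8 (G/C), site 9 (T/A), site 14 (C/A), site 16 (G/C), site 17 (G/A), site 22 (G/A), site 23 (C/A), site 25 (G/A), site 28 (A/T), site 31 (G/A), site 32 (G/C), site 34 (G/C), site 36 (G/C), site 37 (C/A), site 40 (C/T).
There are 15 differences over 40 sites, so p = 15/40 = 0.375.

0.375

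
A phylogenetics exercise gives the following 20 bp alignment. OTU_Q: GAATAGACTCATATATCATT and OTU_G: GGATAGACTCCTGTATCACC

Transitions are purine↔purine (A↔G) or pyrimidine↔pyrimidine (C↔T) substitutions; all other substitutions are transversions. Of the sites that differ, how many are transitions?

4

Differing sites — 2:A/G (Ti); 11:A/C (Tv); 13:A/G (Ti); 19:T/C (Ti); 20:T/C (Ti).
Of the 5 differences, 4 transitions and 1 transversion, so the answer is 4.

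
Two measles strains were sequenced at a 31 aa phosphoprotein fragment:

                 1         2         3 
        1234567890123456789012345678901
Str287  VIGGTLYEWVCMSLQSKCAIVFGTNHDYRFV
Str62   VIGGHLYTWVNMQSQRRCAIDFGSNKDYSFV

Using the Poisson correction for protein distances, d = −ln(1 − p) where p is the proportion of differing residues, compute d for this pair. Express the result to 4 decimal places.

The sequences differ at positions 5 (T/H), 8 (E/T), 11 (C/N), 13 (S/Q), 14 (L/S), 16 (S/R), 17 (K/R), 21 (V/D), 24 (T/S), 26 (H/K), 29 (R/S).
p = 11/31 = 0.354839.
d = −ln(1 − 0.354839) = −ln(0.645161) = 0.4383.

0.4383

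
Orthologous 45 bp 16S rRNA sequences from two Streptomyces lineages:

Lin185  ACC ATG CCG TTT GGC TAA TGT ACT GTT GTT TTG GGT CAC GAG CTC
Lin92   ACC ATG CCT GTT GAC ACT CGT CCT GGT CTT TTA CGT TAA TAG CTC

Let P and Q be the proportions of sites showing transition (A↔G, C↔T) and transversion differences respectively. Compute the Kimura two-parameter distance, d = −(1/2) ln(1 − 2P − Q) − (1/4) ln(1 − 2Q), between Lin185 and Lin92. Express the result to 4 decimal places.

0.4421

Differing sites — 9:G/T (Tv); 10:T/G (Tv); 14:G/A (Ti); 16:T/A (Tv); 17:A/C (Tv); 18:A/T (Tv); 19:T/C (Ti); 22:A/C (Tv); 26:T/G (Tv); 28:G/C (Tv); 33:G/A (Ti); 34:G/C (Tv); 37:C/T (Ti); 39:C/A (Tv); 40:G/T (Tv).
Of the 15 differences, 4 transitions and 11 transversions over 45 sites: P = 4/45 = 0.088889, Q = 11/45 = 0.244444.
d = −0.5·ln(0.577778) − 0.25·ln(0.511112) = −0.5·(-0.548566) − 0.25·(-0.671167) = 0.4421.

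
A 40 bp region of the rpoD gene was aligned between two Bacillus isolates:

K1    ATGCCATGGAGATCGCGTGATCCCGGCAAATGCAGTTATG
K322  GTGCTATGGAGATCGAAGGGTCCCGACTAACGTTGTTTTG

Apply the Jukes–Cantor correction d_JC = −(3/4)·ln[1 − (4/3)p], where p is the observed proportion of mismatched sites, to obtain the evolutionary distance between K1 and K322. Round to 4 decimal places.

0.3831

The sequences differ at positions 1 (A/G), 5 (C/T), 16 (C/A), 17 (G/A), 18 (T/G), 20 (A/G), 26 (G/A), 28 (A/T), 31 (T/C), 33 (C/T), 34 (A/T), 38 (A/T).
p = 12/40 = 0.300000.
d = −0.75 · ln(1 − (4/3)·0.300000) = −0.75 · ln(0.600000) = −0.75 · (-0.510826) = 0.3831.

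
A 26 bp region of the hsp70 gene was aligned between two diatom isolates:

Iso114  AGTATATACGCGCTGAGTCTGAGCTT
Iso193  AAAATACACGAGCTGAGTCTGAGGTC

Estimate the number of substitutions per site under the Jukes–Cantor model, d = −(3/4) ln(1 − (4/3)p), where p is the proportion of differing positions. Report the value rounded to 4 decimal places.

0.2758

Differing sites — 2:G/A; 3:T/A; 7:T/C; 11:C/A; 24:C/G; 26:T/C.
p = 6/26 = 0.230769.
d = −0.75 · ln(1 − (4/3)·0.230769) = −0.75 · ln(0.692308) = −0.75 · (-0.367724) = 0.2758.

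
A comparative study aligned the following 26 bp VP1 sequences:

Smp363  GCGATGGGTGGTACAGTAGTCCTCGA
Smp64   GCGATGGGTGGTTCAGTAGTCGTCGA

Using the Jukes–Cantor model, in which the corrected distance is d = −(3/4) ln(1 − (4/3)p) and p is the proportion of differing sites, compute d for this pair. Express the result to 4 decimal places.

Mismatches occur at site 13 (A→T), site 22 (C→G).
p = 2/26 = 0.076923.
d = −0.75 · ln(1 − (4/3)·0.076923) = −0.75 · ln(0.897436) = −0.75 · (-0.108213) = 0.0812.

0.0812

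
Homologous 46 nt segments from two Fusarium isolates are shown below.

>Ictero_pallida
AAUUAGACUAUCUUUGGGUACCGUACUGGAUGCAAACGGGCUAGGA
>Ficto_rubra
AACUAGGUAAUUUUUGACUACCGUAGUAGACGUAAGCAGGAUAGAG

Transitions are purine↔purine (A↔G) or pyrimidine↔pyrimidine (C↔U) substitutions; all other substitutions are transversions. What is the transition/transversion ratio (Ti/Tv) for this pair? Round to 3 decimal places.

3.000

Mismatches occur at site 3 (U/C, transition), site 7 (A/G, transition), site 8 (C/U, transition), site 9 (U/A, transversion), site 12 (C/U, transition), site 17 (G/A, transition), site 18 (G/C, transversion), site 26 (C/G, transversion), site 28 (G/A, transition), site 31 (U/C, transition), site 33 (C/U, transition), site 36 (A/G, transition), site 38 (G/A, transition), site 41 (C/A, transversion), site 45 (G/A, transition), site 46 (A/G, transition).
Of the 16 differences, 12 transitions and 4 transversions, so Ti/Tv = 12/4 = 3.000.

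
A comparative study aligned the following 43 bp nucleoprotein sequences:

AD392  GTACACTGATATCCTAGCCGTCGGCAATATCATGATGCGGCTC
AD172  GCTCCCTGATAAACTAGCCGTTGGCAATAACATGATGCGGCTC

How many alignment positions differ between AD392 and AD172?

The sequences differ at positions 2 (T/C), 3 (A/T), 5 (A/C), 12 (T/A), 13 (C/A), 22 (C/T), 30 (T/A).
That gives 7 mismatches out of 43 aligned sites, so the Hamming distance is 7.

7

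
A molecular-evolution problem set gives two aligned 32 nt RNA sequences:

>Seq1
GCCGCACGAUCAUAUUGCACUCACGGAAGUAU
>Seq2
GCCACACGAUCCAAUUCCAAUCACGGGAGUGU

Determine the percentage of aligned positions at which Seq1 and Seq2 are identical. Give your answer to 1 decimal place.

78.1%

Mismatches occur at site 4 (G/A), site 12 (A/C), site 13 (U/A), site 17 (G/C), site 20 (C/A), site 27 (A/G), site 31 (A/G).
25 of the 32 sites match, so the percent identity is 25/32 × 100 = 78.1%.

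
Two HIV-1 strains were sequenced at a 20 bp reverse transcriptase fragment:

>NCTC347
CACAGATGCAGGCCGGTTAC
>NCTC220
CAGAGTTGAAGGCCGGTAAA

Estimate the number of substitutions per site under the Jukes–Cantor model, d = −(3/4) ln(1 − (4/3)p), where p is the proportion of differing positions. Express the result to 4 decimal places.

0.3041

Differing sites — 3:C/G; 6:A/T; 9:C/A; 18:T/A; 20:C/A.
p = 5/20 = 0.250000.
d = −0.75 · ln(1 − (4/3)·0.250000) = −0.75 · ln(0.666667) = −0.75 · (-0.405465) = 0.3041.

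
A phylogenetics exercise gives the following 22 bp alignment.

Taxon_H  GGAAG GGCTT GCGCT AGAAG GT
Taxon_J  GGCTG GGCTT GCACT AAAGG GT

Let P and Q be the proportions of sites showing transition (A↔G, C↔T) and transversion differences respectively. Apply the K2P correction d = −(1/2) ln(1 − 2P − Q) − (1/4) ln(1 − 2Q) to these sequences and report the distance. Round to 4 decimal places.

The sequences differ at positions 3 (A/C, transversion), 4 (A/T, transversion), 13 (G/A, transition), 17 (G/A, transition), 19 (A/G, transition).
Of the 5 differences, 3 transitions and 2 transversions over 22 sites: P = 3/22 = 0.136364, Q = 2/22 = 0.090909.
d = −0.5·ln(0.636363) − 0.25·ln(0.818182) = −0.5·(-0.451986) − 0.25·(-0.200670) = 0.2762.

0.2762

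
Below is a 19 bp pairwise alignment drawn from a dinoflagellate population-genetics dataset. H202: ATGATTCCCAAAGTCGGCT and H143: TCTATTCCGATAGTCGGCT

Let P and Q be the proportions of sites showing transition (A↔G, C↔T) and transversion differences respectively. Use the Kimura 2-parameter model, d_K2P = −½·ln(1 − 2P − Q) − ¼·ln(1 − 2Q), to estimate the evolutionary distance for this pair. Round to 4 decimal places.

Differing sites — 1:A/T (Tv); 2:T/C (Ti); 3:G/T (Tv); 9:C/G (Tv); 11:A/T (Tv).
Of the 5 differences, 1 transition and 4 transversions over 19 sites: P = 1/19 = 0.052632, Q = 4/19 = 0.210526.
d = −0.5·ln(0.684210) − 0.25·ln(0.578948) = −0.5·(-0.379490) − 0.25·(-0.546543) = 0.3264.

0.3264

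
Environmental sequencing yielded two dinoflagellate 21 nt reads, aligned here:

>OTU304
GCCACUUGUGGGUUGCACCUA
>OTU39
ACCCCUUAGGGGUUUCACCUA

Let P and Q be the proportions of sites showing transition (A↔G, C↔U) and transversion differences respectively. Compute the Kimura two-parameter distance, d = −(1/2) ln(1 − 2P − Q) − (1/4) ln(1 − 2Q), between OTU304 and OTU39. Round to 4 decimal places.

Differing sites — 1:G/A (Ti); 4:A/C (Tv); 8:G/A (Ti); 9:U/G (Tv); 15:G/U (Tv).
Of the 5 differences, 2 transitions and 3 transversions over 21 sites: P = 2/21 = 0.095238, Q = 3/21 = 0.142857.
d = −0.5·ln(0.666667) − 0.25·ln(0.714286) = −0.5·(-0.405465) − 0.25·(-0.336472) = 0.2869.

0.2869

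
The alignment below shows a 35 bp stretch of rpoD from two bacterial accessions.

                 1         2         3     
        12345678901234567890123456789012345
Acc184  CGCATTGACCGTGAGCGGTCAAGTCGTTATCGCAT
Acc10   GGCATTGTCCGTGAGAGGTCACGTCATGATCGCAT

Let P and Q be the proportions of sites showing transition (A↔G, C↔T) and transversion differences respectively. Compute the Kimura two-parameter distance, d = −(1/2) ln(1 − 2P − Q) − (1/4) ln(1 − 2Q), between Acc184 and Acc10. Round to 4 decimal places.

The sequences differ at positions 1 (C/G, transversion), 8 (A/T, transversion), 16 (C/A, transversion), 22 (A/C, transversion), 26 (G/A, transition), 28 (T/G, transversion).
Of the 6 differences, 1 transition and 5 transversions over 35 sites: P = 1/35 = 0.028571, Q = 5/35 = 0.142857.
d = −0.5·ln(0.800001) − 0.25·ln(0.714286) = −0.5·(-0.223142) − 0.25·(-0.336472) = 0.1957.

0.1957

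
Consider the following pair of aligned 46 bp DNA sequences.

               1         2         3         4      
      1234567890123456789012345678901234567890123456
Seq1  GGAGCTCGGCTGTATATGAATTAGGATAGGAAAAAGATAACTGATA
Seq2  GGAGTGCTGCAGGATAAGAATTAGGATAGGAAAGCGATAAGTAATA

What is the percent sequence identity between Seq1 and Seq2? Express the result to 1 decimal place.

78.3%

Mismatches occur at site 5 (C→T), site 6 (T→G), site 8 (G→T), site 11 (T→A), site 13 (T→G), site 17 (T→A), site 34 (A→G), site 35 (A→C), site 41 (C→G), site 43 (G→A).
36 of the 46 sites match, so the percent identity is 36/46 × 100 = 78.3%.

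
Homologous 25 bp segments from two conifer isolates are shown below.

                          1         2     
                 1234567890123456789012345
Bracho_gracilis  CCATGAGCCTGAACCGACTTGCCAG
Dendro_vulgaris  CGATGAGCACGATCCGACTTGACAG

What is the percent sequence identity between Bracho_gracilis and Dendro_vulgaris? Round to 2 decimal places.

80.00%

Differing sites — 2:C/G; 9:C/A; 10:T/C; 13:A/T; 22:C/A.
20 of the 25 sites match, so the percent identity is 20/25 × 100 = 80.00%.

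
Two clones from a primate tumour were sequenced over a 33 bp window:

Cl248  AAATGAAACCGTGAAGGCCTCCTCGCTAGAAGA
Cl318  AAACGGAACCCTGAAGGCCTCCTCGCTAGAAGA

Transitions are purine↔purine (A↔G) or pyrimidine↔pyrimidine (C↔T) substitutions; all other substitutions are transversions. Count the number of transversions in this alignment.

The sequences differ at positions 4 (T/C, transition), 6 (A/G, transition), 11 (G/C, transversion).
Of the 3 differences, 2 transitions and 1 transversion, so the answer is 1.

1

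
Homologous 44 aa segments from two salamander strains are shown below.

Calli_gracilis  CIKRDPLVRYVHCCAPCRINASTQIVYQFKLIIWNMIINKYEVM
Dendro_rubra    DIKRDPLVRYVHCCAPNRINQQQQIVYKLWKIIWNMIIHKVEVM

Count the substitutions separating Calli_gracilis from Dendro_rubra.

11

The sequences differ at positions 1 (C/D), 17 (C/N), 21 (A/Q), 22 (S/Q), 23 (T/Q), 28 (Q/K), 29 (F/L), 30 (K/W), 31 (L/K), 39 (N/H), 41 (Y/V).
That gives 11 mismatches out of 44 aligned sites, so the Hamming distance is 11.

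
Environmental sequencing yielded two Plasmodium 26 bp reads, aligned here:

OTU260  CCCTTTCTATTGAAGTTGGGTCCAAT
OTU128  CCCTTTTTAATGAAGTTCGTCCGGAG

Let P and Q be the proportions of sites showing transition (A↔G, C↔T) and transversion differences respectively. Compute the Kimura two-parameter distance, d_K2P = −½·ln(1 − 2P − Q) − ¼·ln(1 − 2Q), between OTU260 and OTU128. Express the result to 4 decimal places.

0.3964

Differing sites — 7:C/T (Ti); 10:T/A (Tv); 18:G/C (Tv); 20:G/T (Tv); 21:T/C (Ti); 23:C/G (Tv); 24:A/G (Ti); 26:T/G (Tv).
Of the 8 differences, 3 transitions and 5 transversions over 26 sites: P = 3/26 = 0.115385, Q = 5/26 = 0.192308.
d = −0.5·ln(0.576922) − 0.25·ln(0.615384) = −0.5·(-0.550048) − 0.25·(-0.485509) = 0.3964.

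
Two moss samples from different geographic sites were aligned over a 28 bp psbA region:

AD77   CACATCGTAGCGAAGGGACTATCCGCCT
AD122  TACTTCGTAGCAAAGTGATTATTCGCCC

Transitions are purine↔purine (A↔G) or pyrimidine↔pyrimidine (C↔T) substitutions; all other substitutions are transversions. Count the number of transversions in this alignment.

The sequences differ at positions 1 (C/T, transition), 4 (A/T, transversion), 12 (G/A, transition), 16 (G/T, transversion), 19 (C/T, transition), 23 (C/T, transition), 28 (T/C, transition).
Of the 7 differences, 5 transitions and 2 transversions, so the answer is 2.

2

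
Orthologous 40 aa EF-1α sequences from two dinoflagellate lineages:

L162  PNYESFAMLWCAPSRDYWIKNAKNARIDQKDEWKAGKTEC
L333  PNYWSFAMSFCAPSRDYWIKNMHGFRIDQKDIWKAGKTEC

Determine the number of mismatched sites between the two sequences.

Mismatches occur at site 4 (E↔W), site 9 (L↔S), site 10 (W↔F), site 22 (A↔M), site 23 (K↔H), site 24 (N↔G), site 25 (A↔F), site 32 (E↔I).
That gives 8 mismatches out of 40 aligned sites, so the Hamming distance is 8.

8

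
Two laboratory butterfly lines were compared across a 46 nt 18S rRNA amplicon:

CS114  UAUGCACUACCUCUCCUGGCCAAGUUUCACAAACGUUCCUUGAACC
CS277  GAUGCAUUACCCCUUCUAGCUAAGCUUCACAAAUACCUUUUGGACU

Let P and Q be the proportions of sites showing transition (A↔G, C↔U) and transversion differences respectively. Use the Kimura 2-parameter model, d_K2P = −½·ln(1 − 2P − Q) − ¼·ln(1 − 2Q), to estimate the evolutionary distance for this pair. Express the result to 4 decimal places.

0.5088

Differing sites — 1:U/G (Tv); 7:C/U (Ti); 12:U/C (Ti); 15:C/U (Ti); 18:G/A (Ti); 21:C/U (Ti); 25:U/C (Ti); 34:C/U (Ti); 35:G/A (Ti); 36:U/C (Ti); 37:U/C (Ti); 38:C/U (Ti); 39:C/U (Ti); 43:A/G (Ti); 46:C/U (Ti).
Of the 15 differences, 14 transitions and 1 transversion over 46 sites: P = 14/46 = 0.304348, Q = 1/46 = 0.021739.
d = −0.5·ln(0.369565) − 0.25·ln(0.956522) = −0.5·(-0.995429) − 0.25·(-0.044451) = 0.5088.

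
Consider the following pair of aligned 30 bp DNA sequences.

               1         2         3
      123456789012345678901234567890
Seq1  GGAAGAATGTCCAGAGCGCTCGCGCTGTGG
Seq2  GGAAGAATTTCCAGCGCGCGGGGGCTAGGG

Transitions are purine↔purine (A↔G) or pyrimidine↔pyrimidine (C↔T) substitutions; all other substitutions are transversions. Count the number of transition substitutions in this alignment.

1

Differing sites — 9:G/T (Tv); 15:A/C (Tv); 20:T/G (Tv); 21:C/G (Tv); 23:C/G (Tv); 27:G/A (Ti); 28:T/G (Tv).
Of the 7 differences, 1 transition and 6 transversions, so the answer is 1.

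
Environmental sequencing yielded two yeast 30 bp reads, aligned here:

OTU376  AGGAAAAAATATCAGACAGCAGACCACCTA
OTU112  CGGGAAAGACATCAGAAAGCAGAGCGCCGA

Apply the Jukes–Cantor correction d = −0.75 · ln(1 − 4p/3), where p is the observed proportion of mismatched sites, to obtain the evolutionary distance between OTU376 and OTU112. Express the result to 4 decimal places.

0.3295

Mismatches occur at site 1 (A/C), site 4 (A/G), site 8 (A/G), site 10 (T/C), site 17 (C/A), site 24 (C/G), site 26 (A/G), site 29 (T/G).
p = 8/30 = 0.266667.
d = −0.75 · ln(1 − (4/3)·0.266667) = −0.75 · ln(0.644444) = −0.75 · (-0.439367) = 0.3295.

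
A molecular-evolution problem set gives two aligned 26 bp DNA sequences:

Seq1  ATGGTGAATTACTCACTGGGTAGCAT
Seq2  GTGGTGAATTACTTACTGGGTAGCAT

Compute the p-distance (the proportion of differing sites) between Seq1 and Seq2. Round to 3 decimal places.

0.077

The sequences differ at positions 1 (A/G), 14 (C/T).
There are 2 differences over 26 sites, so p = 2/26 = 0.077.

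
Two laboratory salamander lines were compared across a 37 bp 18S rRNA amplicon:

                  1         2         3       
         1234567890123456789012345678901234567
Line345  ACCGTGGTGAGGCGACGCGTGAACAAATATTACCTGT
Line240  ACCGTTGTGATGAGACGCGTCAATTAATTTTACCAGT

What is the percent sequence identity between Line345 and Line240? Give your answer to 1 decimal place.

Mismatches occur at site 6 (G→T), site 11 (G→T), site 13 (C→A), site 21 (G→C), site 24 (C→T), site 25 (A→T), site 29 (A→T), site 35 (T→A).
29 of the 37 sites match, so the percent identity is 29/37 × 100 = 78.4%.

78.4%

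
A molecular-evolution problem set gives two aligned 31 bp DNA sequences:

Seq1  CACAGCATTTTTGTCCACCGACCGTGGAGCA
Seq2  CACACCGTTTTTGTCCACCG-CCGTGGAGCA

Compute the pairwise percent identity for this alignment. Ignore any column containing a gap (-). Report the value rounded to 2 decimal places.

Excluding the 1 gap column leaves 30 comparable sites.
Differing sites — 5:G/C; 7:A/G.
28 of the 30 comparable sites match, so the percent identity is 28/30 × 100 = 93.33%.

93.33%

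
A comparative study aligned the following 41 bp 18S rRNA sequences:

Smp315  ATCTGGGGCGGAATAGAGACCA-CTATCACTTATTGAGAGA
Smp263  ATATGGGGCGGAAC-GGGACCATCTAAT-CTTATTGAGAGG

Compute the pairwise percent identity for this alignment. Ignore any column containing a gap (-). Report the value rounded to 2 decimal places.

84.21%

Excluding the 3 gap columns leaves 38 comparable sites.
Mismatches occur at site 3 (C/A), site 14 (T/C), site 17 (A/G), site 27 (T/A), site 28 (C/T), site 41 (A/G).
32 of the 38 comparable sites match, so the percent identity is 32/38 × 100 = 84.21%.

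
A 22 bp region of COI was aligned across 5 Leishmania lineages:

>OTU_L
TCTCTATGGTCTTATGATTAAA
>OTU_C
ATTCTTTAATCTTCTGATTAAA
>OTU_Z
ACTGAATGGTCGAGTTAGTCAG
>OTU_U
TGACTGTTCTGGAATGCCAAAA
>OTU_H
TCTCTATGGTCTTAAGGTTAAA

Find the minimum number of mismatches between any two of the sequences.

Pairwise Hamming distances:
  OTU_L vs OTU_C: 6
  OTU_L vs OTU_Z: 10
  OTU_L vs OTU_U: 11
  OTU_L vs OTU_H: 2
  OTU_C vs OTU_Z: 13
  OTU_C vs OTU_U: 13
  OTU_C vs OTU_H: 8
  OTU_Z vs OTU_U: 16
  OTU_Z vs OTU_H: 12
  OTU_U vs OTU_H: 12
The smallest is 2, between OTU_L and OTU_H.

2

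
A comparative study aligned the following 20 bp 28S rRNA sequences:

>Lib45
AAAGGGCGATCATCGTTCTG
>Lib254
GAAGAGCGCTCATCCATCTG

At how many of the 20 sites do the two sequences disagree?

5

Differing sites — 1:A/G; 5:G/A; 9:A/C; 15:G/C; 16:T/A.
That gives 5 mismatches out of 20 aligned sites, so the Hamming distance is 5.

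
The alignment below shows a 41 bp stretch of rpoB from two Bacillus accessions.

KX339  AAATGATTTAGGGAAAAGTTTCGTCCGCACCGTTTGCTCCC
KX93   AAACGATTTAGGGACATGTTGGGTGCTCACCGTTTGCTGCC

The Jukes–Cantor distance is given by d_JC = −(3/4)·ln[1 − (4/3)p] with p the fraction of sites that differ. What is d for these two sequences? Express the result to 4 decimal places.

Mismatches occur at site 4 (T↔C), site 15 (A↔C), site 17 (A↔T), site 21 (T↔G), site 22 (C↔G), site 25 (C↔G), site 27 (G↔T), site 39 (C↔G).
p = 8/41 = 0.195122.
d = −0.75 · ln(1 − (4/3)·0.195122) = −0.75 · ln(0.739837) = −0.75 · (-0.301325) = 0.2260.

0.2260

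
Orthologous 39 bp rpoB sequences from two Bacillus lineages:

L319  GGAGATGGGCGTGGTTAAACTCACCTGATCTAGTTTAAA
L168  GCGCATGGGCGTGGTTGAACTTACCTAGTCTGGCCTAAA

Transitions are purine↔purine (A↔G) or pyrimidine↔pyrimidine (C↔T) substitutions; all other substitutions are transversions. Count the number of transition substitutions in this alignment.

8

Differing sites — 2:G/C (Tv); 3:A/G (Ti); 4:G/C (Tv); 17:A/G (Ti); 22:C/T (Ti); 27:G/A (Ti); 28:A/G (Ti); 32:A/G (Ti); 34:T/C (Ti); 35:T/C (Ti).
Of the 10 differences, 8 transitions and 2 transversions, so the answer is 8.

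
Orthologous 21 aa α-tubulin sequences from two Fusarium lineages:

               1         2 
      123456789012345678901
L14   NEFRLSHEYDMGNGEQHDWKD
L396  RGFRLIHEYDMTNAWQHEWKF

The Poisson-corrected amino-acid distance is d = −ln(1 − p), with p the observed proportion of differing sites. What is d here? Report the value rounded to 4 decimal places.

Mismatches occur at site 1 (N→R), site 2 (E→G), site 6 (S→I), site 12 (G→T), site 14 (G→A), site 15 (E→W), site 18 (D→E), site 21 (D→F).
p = 8/21 = 0.380952.
d = −ln(1 − 0.380952) = −ln(0.619048) = 0.4796.

0.4796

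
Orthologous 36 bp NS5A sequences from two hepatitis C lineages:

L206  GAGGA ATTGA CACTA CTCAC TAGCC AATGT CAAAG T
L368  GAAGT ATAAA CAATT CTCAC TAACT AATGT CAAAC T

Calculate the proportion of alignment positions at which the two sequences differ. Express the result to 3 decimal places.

0.250

Differing sites — 3:G/A; 5:A/T; 8:T/A; 9:G/A; 13:C/A; 15:A/T; 23:G/A; 25:C/T; 35:G/C.
There are 9 differences over 36 sites, so p = 9/36 = 0.250.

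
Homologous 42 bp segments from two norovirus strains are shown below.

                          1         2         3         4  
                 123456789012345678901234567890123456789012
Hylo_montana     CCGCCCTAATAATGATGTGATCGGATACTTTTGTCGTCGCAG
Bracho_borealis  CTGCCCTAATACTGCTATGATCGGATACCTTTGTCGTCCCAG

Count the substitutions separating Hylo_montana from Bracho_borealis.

6

Differing sites — 2:C/T; 12:A/C; 15:A/C; 17:G/A; 29:T/C; 39:G/C.
That gives 6 mismatches out of 42 aligned sites, so the Hamming distance is 6.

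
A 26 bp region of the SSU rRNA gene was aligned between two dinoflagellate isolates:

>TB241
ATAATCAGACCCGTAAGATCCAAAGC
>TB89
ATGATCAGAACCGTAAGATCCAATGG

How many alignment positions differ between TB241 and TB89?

4

Mismatches occur at site 3 (A→G), site 10 (C→A), site 24 (A→T), site 26 (C→G).
That gives 4 mismatches out of 26 aligned sites, so the Hamming distance is 4.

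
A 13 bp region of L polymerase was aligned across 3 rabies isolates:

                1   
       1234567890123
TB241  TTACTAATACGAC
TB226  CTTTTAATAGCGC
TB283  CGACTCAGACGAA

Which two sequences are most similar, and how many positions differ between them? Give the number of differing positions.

Pairwise Hamming distances:
  TB241 vs TB226: 6
  TB241 vs TB283: 5
  TB226 vs TB283: 9
The smallest is 5, between TB241 and TB283.

5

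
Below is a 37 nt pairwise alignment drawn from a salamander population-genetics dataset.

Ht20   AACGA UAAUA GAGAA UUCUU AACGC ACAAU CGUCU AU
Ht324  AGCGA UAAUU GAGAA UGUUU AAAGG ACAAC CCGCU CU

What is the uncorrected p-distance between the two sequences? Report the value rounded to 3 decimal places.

0.270

Differing sites — 2:A/G; 10:A/U; 17:U/G; 18:C/U; 23:C/A; 25:C/G; 30:U/C; 32:G/C; 33:U/G; 36:A/C.
There are 10 differences over 37 sites, so p = 10/37 = 0.270.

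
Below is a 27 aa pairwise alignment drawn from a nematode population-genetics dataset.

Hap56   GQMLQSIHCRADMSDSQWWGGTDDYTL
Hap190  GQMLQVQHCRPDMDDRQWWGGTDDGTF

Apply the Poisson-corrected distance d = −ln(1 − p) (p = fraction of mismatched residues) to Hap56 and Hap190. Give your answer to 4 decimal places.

Mismatches occur at site 6 (S→V), site 7 (I→Q), site 11 (A→P), site 14 (S→D), site 16 (S→R), site 25 (Y→G), site 27 (L→F).
p = 7/27 = 0.259259.
d = −ln(1 − 0.259259) = −ln(0.740741) = 0.3001.

0.3001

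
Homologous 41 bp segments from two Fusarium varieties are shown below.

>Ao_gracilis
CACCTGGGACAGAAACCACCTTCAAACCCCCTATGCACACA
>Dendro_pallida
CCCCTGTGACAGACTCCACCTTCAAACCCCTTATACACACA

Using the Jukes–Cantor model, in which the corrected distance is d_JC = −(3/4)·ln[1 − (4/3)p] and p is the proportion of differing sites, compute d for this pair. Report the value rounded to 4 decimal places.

0.1628

Differing sites — 2:A/C; 7:G/T; 14:A/C; 15:A/T; 31:C/T; 35:G/A.
p = 6/41 = 0.146341.
d = −0.75 · ln(1 − (4/3)·0.146341) = −0.75 · ln(0.804879) = −0.75 · (-0.217063) = 0.1628.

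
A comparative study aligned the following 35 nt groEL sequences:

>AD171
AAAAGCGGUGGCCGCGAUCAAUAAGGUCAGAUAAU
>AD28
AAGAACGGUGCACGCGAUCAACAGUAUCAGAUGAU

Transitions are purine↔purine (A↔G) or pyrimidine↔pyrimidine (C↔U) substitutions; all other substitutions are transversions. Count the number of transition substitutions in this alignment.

6

Differing sites — 3:A/G (Ti); 5:G/A (Ti); 11:G/C (Tv); 12:C/A (Tv); 22:U/C (Ti); 24:A/G (Ti); 25:G/U (Tv); 26:G/A (Ti); 33:A/G (Ti).
Of the 9 differences, 6 transitions and 3 transversions, so the answer is 6.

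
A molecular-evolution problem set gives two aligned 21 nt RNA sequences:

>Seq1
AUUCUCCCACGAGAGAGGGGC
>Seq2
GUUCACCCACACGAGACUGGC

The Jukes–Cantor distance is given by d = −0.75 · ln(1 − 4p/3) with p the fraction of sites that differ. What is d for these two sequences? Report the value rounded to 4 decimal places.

0.3597

Differing sites — 1:A/G; 5:U/A; 11:G/A; 12:A/C; 17:G/C; 18:G/U.
p = 6/21 = 0.285714.
d = −0.75 · ln(1 − (4/3)·0.285714) = −0.75 · ln(0.619048) = −0.75 · (-0.479572) = 0.3597.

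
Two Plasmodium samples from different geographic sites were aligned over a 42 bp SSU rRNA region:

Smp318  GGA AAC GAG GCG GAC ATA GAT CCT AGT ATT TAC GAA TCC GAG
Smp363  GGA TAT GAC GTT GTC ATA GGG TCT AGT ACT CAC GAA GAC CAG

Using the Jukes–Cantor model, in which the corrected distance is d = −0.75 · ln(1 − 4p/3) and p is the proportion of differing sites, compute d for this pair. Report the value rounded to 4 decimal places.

0.4408

The sequences differ at positions 4 (A/T), 6 (C/T), 9 (G/C), 11 (C/T), 12 (G/T), 14 (A/T), 20 (A/G), 21 (T/G), 22 (C/T), 29 (T/C), 31 (T/C), 37 (T/G), 38 (C/A), 40 (G/C).
p = 14/42 = 0.333333.
d = −0.75 · ln(1 − (4/3)·0.333333) = −0.75 · ln(0.555556) = −0.75 · (-0.587786) = 0.4408.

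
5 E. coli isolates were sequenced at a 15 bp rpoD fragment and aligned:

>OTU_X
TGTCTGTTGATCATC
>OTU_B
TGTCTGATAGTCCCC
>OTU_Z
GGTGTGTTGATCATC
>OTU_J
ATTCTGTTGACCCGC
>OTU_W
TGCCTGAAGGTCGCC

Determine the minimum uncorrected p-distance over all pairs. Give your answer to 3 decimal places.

Pairwise Hamming distances:
  OTU_X vs OTU_B: 5
  OTU_X vs OTU_Z: 2
  OTU_X vs OTU_J: 5
  OTU_X vs OTU_W: 6
  OTU_B vs OTU_Z: 7
  OTU_B vs OTU_J: 7
  OTU_B vs OTU_W: 4
  OTU_Z vs OTU_J: 6
  OTU_Z vs OTU_W: 8
  OTU_J vs OTU_W: 9
The smallest is 2 mismatches, between OTU_X and OTU_Z; p = 2/15 = 0.133.

0.133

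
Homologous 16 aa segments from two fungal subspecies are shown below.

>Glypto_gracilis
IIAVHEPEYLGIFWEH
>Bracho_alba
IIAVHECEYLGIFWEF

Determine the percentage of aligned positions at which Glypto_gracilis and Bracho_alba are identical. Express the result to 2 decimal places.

87.50%

Mismatches occur at site 7 (P→C), site 16 (H→F).
14 of the 16 sites match, so the percent identity is 14/16 × 100 = 87.50%.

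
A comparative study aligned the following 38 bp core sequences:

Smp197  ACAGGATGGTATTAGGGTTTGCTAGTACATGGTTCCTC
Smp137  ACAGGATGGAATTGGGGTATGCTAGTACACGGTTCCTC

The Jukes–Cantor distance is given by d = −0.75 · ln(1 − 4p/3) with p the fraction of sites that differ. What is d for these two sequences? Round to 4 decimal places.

Mismatches occur at site 10 (T→A), site 14 (A→G), site 19 (T→A), site 30 (T→C).
p = 4/38 = 0.105263.
d = −0.75 · ln(1 − (4/3)·0.105263) = −0.75 · ln(0.859649) = −0.75 · (-0.151231) = 0.1134.

0.1134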